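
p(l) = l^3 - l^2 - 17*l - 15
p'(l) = 3*l^2 - 2*l - 17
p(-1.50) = 4.88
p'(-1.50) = -7.25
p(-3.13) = -2.25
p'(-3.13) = 18.65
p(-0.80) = -2.55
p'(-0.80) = -13.48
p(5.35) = 18.56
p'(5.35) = 58.17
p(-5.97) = -161.93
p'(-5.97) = 101.86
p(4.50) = -20.62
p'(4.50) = 34.75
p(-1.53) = 5.09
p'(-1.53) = -6.92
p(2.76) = -48.51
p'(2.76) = 0.33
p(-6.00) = -165.00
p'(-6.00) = 103.00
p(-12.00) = -1683.00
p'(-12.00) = 439.00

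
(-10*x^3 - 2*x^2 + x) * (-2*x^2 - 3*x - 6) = 20*x^5 + 34*x^4 + 64*x^3 + 9*x^2 - 6*x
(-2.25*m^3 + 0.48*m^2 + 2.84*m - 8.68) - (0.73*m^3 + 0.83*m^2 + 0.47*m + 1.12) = -2.98*m^3 - 0.35*m^2 + 2.37*m - 9.8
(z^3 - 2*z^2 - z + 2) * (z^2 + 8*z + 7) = z^5 + 6*z^4 - 10*z^3 - 20*z^2 + 9*z + 14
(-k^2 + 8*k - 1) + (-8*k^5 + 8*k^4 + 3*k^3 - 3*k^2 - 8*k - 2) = -8*k^5 + 8*k^4 + 3*k^3 - 4*k^2 - 3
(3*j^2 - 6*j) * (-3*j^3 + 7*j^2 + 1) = -9*j^5 + 39*j^4 - 42*j^3 + 3*j^2 - 6*j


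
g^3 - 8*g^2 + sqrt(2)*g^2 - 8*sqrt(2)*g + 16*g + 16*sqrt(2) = (g - 4)^2*(g + sqrt(2))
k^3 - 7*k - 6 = (k - 3)*(k + 1)*(k + 2)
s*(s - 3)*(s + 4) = s^3 + s^2 - 12*s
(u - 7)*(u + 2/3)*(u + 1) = u^3 - 16*u^2/3 - 11*u - 14/3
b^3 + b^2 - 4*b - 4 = (b - 2)*(b + 1)*(b + 2)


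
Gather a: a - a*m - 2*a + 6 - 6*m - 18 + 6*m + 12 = a*(-m - 1)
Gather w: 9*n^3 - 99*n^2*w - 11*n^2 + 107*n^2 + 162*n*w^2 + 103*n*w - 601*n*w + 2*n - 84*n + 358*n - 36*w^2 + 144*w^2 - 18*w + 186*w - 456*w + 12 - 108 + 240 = 9*n^3 + 96*n^2 + 276*n + w^2*(162*n + 108) + w*(-99*n^2 - 498*n - 288) + 144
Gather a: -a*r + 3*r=-a*r + 3*r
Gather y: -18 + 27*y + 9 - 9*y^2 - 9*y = -9*y^2 + 18*y - 9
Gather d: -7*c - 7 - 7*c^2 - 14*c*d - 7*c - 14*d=-7*c^2 - 14*c + d*(-14*c - 14) - 7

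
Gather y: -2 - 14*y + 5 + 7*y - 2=1 - 7*y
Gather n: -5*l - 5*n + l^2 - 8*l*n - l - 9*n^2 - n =l^2 - 6*l - 9*n^2 + n*(-8*l - 6)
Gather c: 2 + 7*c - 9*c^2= -9*c^2 + 7*c + 2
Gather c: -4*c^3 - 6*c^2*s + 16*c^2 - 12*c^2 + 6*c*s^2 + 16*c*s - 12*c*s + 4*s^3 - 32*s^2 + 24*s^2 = -4*c^3 + c^2*(4 - 6*s) + c*(6*s^2 + 4*s) + 4*s^3 - 8*s^2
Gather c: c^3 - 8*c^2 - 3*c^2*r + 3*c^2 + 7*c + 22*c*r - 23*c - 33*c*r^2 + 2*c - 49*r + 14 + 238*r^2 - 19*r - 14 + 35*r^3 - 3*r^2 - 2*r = c^3 + c^2*(-3*r - 5) + c*(-33*r^2 + 22*r - 14) + 35*r^3 + 235*r^2 - 70*r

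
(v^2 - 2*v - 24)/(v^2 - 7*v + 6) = (v + 4)/(v - 1)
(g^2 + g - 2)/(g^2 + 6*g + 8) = (g - 1)/(g + 4)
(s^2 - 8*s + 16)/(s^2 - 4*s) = (s - 4)/s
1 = 1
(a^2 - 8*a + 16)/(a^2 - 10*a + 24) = (a - 4)/(a - 6)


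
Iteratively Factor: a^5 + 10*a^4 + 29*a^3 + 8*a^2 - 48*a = (a + 4)*(a^4 + 6*a^3 + 5*a^2 - 12*a) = (a + 4)^2*(a^3 + 2*a^2 - 3*a) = a*(a + 4)^2*(a^2 + 2*a - 3) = a*(a - 1)*(a + 4)^2*(a + 3)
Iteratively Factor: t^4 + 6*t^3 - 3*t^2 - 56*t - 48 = (t - 3)*(t^3 + 9*t^2 + 24*t + 16) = (t - 3)*(t + 4)*(t^2 + 5*t + 4) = (t - 3)*(t + 1)*(t + 4)*(t + 4)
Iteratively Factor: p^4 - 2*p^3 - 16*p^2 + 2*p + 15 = (p + 1)*(p^3 - 3*p^2 - 13*p + 15) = (p - 1)*(p + 1)*(p^2 - 2*p - 15) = (p - 5)*(p - 1)*(p + 1)*(p + 3)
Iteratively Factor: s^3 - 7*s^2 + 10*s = (s - 2)*(s^2 - 5*s) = s*(s - 2)*(s - 5)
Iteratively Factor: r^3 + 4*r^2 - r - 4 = (r - 1)*(r^2 + 5*r + 4) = (r - 1)*(r + 1)*(r + 4)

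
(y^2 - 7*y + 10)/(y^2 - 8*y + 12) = (y - 5)/(y - 6)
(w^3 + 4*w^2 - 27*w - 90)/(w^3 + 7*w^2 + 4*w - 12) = (w^2 - 2*w - 15)/(w^2 + w - 2)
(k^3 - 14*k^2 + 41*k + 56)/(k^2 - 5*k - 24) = (k^2 - 6*k - 7)/(k + 3)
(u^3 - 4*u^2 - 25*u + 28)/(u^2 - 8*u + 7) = u + 4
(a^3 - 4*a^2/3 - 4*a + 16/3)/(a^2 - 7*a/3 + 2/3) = (3*a^2 + 2*a - 8)/(3*a - 1)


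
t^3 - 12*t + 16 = (t - 2)^2*(t + 4)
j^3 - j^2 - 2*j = j*(j - 2)*(j + 1)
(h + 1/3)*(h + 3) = h^2 + 10*h/3 + 1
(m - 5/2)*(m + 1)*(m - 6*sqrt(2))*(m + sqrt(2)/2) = m^4 - 11*sqrt(2)*m^3/2 - 3*m^3/2 - 17*m^2/2 + 33*sqrt(2)*m^2/4 + 9*m + 55*sqrt(2)*m/4 + 15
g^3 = g^3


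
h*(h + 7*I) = h^2 + 7*I*h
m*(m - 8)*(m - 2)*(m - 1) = m^4 - 11*m^3 + 26*m^2 - 16*m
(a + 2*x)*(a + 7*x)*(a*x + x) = a^3*x + 9*a^2*x^2 + a^2*x + 14*a*x^3 + 9*a*x^2 + 14*x^3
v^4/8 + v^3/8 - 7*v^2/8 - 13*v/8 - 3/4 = (v/4 + 1/2)*(v/2 + 1/2)*(v - 3)*(v + 1)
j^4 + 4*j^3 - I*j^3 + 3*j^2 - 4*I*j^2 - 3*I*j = j*(j + 1)*(j + 3)*(j - I)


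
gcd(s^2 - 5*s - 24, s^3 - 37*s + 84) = 1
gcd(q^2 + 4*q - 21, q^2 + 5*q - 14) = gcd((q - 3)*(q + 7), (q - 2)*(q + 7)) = q + 7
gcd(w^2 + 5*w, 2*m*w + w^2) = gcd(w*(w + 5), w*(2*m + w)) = w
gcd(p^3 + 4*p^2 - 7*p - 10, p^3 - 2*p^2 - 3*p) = p + 1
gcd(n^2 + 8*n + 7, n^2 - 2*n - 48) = 1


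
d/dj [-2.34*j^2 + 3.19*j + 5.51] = 3.19 - 4.68*j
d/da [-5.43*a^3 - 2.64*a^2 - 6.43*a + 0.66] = -16.29*a^2 - 5.28*a - 6.43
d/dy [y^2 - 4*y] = 2*y - 4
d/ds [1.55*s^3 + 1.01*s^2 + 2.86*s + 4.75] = 4.65*s^2 + 2.02*s + 2.86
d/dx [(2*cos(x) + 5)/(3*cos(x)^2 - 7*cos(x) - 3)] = (6*cos(x)^2 + 30*cos(x) - 29)*sin(x)/(3*sin(x)^2 + 7*cos(x))^2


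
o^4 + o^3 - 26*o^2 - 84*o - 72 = (o - 6)*(o + 2)^2*(o + 3)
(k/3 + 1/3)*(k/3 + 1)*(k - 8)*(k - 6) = k^4/9 - 10*k^3/9 - 5*k^2/9 + 50*k/3 + 16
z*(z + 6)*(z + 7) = z^3 + 13*z^2 + 42*z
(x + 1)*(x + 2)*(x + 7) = x^3 + 10*x^2 + 23*x + 14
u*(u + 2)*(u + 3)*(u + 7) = u^4 + 12*u^3 + 41*u^2 + 42*u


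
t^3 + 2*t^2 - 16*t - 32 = (t - 4)*(t + 2)*(t + 4)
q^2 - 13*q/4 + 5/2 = (q - 2)*(q - 5/4)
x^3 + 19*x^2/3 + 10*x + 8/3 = (x + 1/3)*(x + 2)*(x + 4)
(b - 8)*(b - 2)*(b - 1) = b^3 - 11*b^2 + 26*b - 16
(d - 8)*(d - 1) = d^2 - 9*d + 8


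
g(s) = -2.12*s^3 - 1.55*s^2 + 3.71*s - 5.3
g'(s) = -6.36*s^2 - 3.1*s + 3.71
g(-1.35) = -7.92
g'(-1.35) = -3.70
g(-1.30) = -8.08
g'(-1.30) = -3.01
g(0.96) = -5.04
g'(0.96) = -5.13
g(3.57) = -108.27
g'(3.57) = -88.41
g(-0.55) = -7.46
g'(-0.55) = 3.49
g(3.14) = -74.57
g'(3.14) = -68.73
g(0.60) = -4.09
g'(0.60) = -0.44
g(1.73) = -14.50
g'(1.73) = -20.69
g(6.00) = -496.76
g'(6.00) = -243.85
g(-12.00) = 3390.34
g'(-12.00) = -874.93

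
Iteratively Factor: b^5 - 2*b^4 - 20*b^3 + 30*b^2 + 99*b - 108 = (b - 1)*(b^4 - b^3 - 21*b^2 + 9*b + 108) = (b - 1)*(b + 3)*(b^3 - 4*b^2 - 9*b + 36) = (b - 1)*(b + 3)^2*(b^2 - 7*b + 12) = (b - 3)*(b - 1)*(b + 3)^2*(b - 4)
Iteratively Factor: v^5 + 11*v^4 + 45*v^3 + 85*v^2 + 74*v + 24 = (v + 1)*(v^4 + 10*v^3 + 35*v^2 + 50*v + 24) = (v + 1)^2*(v^3 + 9*v^2 + 26*v + 24) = (v + 1)^2*(v + 3)*(v^2 + 6*v + 8) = (v + 1)^2*(v + 2)*(v + 3)*(v + 4)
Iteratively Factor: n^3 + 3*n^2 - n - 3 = (n + 1)*(n^2 + 2*n - 3) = (n + 1)*(n + 3)*(n - 1)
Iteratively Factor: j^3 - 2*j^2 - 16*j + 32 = (j + 4)*(j^2 - 6*j + 8) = (j - 2)*(j + 4)*(j - 4)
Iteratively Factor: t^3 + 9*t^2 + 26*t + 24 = (t + 3)*(t^2 + 6*t + 8) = (t + 3)*(t + 4)*(t + 2)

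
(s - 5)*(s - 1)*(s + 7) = s^3 + s^2 - 37*s + 35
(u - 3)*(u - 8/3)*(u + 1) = u^3 - 14*u^2/3 + 7*u/3 + 8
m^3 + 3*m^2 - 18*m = m*(m - 3)*(m + 6)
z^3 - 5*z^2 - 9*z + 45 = (z - 5)*(z - 3)*(z + 3)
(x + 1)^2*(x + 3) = x^3 + 5*x^2 + 7*x + 3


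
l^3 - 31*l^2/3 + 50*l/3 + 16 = (l - 8)*(l - 3)*(l + 2/3)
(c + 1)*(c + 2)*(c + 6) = c^3 + 9*c^2 + 20*c + 12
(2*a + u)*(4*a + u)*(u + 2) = 8*a^2*u + 16*a^2 + 6*a*u^2 + 12*a*u + u^3 + 2*u^2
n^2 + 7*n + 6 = (n + 1)*(n + 6)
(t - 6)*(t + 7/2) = t^2 - 5*t/2 - 21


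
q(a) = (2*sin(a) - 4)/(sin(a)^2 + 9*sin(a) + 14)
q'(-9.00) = -0.50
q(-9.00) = -0.46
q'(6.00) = 0.44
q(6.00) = -0.39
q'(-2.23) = -0.61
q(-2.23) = -0.74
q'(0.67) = 0.13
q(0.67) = -0.14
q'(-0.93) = 0.61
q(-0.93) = -0.75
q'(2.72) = -0.19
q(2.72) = -0.18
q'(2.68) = -0.18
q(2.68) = -0.17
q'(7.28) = 0.08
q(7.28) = -0.10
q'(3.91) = -0.61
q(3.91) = -0.66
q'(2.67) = -0.18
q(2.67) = -0.17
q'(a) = (-2*sin(a)*cos(a) - 9*cos(a))*(2*sin(a) - 4)/(sin(a)^2 + 9*sin(a) + 14)^2 + 2*cos(a)/(sin(a)^2 + 9*sin(a) + 14)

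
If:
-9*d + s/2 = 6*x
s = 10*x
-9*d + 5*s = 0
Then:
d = 0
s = 0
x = 0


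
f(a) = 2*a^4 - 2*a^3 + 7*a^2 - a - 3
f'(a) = 8*a^3 - 6*a^2 + 14*a - 1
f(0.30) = -2.71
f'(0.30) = 2.88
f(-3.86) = 664.18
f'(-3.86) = -604.54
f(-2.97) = 269.73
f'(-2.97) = -305.09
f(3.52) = 300.03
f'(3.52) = 322.85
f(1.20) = 6.57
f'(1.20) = 20.98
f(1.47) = 13.64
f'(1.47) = 32.03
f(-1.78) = 52.32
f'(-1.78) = -90.05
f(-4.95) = 1616.79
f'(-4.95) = -1187.61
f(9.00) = 12219.00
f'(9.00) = 5471.00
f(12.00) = 39009.00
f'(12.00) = 13127.00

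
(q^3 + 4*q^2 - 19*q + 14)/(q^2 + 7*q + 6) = (q^3 + 4*q^2 - 19*q + 14)/(q^2 + 7*q + 6)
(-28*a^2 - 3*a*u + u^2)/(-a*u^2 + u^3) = (28*a^2 + 3*a*u - u^2)/(u^2*(a - u))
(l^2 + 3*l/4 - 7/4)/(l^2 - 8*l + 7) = (l + 7/4)/(l - 7)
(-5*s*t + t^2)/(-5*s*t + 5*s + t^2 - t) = t/(t - 1)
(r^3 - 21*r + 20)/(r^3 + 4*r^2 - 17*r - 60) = (r - 1)/(r + 3)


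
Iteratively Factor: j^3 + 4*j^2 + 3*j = (j + 3)*(j^2 + j) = (j + 1)*(j + 3)*(j)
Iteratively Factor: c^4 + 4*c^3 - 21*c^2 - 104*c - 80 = (c + 4)*(c^3 - 21*c - 20) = (c - 5)*(c + 4)*(c^2 + 5*c + 4) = (c - 5)*(c + 1)*(c + 4)*(c + 4)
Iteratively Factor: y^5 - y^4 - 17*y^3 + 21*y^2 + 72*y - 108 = (y + 3)*(y^4 - 4*y^3 - 5*y^2 + 36*y - 36) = (y - 2)*(y + 3)*(y^3 - 2*y^2 - 9*y + 18) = (y - 2)^2*(y + 3)*(y^2 - 9) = (y - 3)*(y - 2)^2*(y + 3)*(y + 3)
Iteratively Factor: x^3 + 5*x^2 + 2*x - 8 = (x + 2)*(x^2 + 3*x - 4) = (x - 1)*(x + 2)*(x + 4)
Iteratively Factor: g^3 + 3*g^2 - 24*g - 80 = (g + 4)*(g^2 - g - 20) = (g - 5)*(g + 4)*(g + 4)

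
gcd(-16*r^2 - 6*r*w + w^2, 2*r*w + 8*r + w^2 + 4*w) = 2*r + w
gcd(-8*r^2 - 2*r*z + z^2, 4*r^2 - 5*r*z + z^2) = -4*r + z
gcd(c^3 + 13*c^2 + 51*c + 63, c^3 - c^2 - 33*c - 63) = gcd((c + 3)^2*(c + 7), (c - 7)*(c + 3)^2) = c^2 + 6*c + 9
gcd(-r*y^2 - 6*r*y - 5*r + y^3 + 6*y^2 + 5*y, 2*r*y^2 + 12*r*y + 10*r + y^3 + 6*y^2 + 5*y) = y^2 + 6*y + 5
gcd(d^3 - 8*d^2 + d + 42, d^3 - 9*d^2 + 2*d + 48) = d^2 - d - 6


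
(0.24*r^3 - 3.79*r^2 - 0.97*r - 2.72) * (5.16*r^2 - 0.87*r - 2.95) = 1.2384*r^5 - 19.7652*r^4 - 2.4159*r^3 - 2.0108*r^2 + 5.2279*r + 8.024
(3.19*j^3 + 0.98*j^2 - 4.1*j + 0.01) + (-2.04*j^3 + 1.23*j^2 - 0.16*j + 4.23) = 1.15*j^3 + 2.21*j^2 - 4.26*j + 4.24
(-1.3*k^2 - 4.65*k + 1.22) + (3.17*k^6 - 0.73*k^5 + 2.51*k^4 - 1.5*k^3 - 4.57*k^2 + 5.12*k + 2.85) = 3.17*k^6 - 0.73*k^5 + 2.51*k^4 - 1.5*k^3 - 5.87*k^2 + 0.47*k + 4.07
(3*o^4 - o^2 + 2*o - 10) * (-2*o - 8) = -6*o^5 - 24*o^4 + 2*o^3 + 4*o^2 + 4*o + 80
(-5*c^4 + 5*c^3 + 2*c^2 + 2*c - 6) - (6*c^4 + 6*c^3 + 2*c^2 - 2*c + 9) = -11*c^4 - c^3 + 4*c - 15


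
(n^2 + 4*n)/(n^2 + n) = (n + 4)/(n + 1)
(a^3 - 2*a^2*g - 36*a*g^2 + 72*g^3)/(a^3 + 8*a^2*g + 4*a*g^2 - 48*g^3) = (a - 6*g)/(a + 4*g)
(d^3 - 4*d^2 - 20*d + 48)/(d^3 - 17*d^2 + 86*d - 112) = (d^2 - 2*d - 24)/(d^2 - 15*d + 56)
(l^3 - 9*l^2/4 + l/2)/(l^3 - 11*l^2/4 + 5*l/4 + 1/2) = l*(4*l - 1)/(4*l^2 - 3*l - 1)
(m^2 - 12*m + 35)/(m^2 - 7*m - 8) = (-m^2 + 12*m - 35)/(-m^2 + 7*m + 8)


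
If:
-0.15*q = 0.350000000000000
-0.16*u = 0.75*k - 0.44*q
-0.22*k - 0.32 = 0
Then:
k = -1.45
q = -2.33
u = 0.40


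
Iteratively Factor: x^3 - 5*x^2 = (x - 5)*(x^2) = x*(x - 5)*(x)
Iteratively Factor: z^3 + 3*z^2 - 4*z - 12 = (z + 3)*(z^2 - 4) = (z - 2)*(z + 3)*(z + 2)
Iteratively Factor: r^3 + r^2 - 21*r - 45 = (r + 3)*(r^2 - 2*r - 15) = (r - 5)*(r + 3)*(r + 3)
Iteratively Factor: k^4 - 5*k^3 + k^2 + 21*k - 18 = (k - 1)*(k^3 - 4*k^2 - 3*k + 18) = (k - 1)*(k + 2)*(k^2 - 6*k + 9) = (k - 3)*(k - 1)*(k + 2)*(k - 3)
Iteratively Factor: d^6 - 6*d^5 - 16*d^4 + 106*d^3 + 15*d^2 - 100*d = (d - 1)*(d^5 - 5*d^4 - 21*d^3 + 85*d^2 + 100*d) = (d - 1)*(d + 1)*(d^4 - 6*d^3 - 15*d^2 + 100*d) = d*(d - 1)*(d + 1)*(d^3 - 6*d^2 - 15*d + 100) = d*(d - 5)*(d - 1)*(d + 1)*(d^2 - d - 20) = d*(d - 5)*(d - 1)*(d + 1)*(d + 4)*(d - 5)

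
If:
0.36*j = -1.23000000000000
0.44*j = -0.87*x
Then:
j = -3.42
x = 1.73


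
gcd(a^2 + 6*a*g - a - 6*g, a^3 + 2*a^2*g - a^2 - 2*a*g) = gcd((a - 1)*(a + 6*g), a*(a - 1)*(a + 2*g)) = a - 1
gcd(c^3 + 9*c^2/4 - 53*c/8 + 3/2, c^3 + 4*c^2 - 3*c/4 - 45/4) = c - 3/2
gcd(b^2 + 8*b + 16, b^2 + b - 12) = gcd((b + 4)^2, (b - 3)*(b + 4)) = b + 4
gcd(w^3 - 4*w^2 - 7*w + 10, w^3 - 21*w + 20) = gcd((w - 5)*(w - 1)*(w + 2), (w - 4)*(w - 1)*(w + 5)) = w - 1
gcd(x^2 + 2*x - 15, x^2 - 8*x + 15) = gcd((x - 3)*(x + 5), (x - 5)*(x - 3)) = x - 3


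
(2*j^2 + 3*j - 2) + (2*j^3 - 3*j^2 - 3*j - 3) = 2*j^3 - j^2 - 5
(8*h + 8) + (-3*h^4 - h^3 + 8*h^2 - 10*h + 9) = -3*h^4 - h^3 + 8*h^2 - 2*h + 17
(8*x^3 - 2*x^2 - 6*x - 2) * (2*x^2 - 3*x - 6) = 16*x^5 - 28*x^4 - 54*x^3 + 26*x^2 + 42*x + 12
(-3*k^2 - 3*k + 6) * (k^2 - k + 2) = -3*k^4 + 3*k^2 - 12*k + 12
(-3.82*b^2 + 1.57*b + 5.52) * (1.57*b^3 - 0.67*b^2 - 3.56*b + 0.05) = -5.9974*b^5 + 5.0243*b^4 + 21.2137*b^3 - 9.4786*b^2 - 19.5727*b + 0.276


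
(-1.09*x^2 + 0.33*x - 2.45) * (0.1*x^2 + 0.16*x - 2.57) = -0.109*x^4 - 0.1414*x^3 + 2.6091*x^2 - 1.2401*x + 6.2965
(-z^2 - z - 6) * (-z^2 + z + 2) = z^4 + 3*z^2 - 8*z - 12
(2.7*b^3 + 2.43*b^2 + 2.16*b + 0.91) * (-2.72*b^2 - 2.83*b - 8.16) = -7.344*b^5 - 14.2506*b^4 - 34.7841*b^3 - 28.4168*b^2 - 20.2009*b - 7.4256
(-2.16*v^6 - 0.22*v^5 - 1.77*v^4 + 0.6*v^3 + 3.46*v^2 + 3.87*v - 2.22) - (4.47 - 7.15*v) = -2.16*v^6 - 0.22*v^5 - 1.77*v^4 + 0.6*v^3 + 3.46*v^2 + 11.02*v - 6.69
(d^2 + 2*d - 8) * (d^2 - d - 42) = d^4 + d^3 - 52*d^2 - 76*d + 336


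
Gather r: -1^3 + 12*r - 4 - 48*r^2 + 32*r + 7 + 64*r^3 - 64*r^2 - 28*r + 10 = 64*r^3 - 112*r^2 + 16*r + 12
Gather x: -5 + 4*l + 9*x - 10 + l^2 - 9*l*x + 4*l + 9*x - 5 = l^2 + 8*l + x*(18 - 9*l) - 20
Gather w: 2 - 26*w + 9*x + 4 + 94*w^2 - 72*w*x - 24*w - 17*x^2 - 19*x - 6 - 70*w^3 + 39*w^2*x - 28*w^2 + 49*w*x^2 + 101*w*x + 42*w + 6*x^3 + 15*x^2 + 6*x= -70*w^3 + w^2*(39*x + 66) + w*(49*x^2 + 29*x - 8) + 6*x^3 - 2*x^2 - 4*x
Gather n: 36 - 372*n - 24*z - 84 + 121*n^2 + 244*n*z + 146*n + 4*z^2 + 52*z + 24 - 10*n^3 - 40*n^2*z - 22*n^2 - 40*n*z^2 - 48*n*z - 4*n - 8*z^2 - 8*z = -10*n^3 + n^2*(99 - 40*z) + n*(-40*z^2 + 196*z - 230) - 4*z^2 + 20*z - 24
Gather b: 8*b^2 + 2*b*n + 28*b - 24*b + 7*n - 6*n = 8*b^2 + b*(2*n + 4) + n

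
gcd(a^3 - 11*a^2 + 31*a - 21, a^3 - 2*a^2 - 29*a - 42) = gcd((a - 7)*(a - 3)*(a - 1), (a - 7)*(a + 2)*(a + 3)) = a - 7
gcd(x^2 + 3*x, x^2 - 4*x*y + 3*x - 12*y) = x + 3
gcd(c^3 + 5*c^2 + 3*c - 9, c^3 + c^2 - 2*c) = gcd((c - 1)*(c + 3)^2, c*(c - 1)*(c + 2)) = c - 1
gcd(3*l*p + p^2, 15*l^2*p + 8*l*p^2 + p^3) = 3*l*p + p^2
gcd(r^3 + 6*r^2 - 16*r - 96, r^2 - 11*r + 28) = r - 4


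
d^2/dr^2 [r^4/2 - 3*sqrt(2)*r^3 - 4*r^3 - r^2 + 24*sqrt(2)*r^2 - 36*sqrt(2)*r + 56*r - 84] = 6*r^2 - 18*sqrt(2)*r - 24*r - 2 + 48*sqrt(2)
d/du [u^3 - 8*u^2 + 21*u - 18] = 3*u^2 - 16*u + 21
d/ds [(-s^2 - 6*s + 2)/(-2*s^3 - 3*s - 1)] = (2*(s + 3)*(2*s^3 + 3*s + 1) - 3*(2*s^2 + 1)*(s^2 + 6*s - 2))/(2*s^3 + 3*s + 1)^2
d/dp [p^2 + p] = 2*p + 1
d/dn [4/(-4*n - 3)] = 16/(4*n + 3)^2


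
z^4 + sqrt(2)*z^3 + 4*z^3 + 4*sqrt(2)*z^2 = z^2*(z + 4)*(z + sqrt(2))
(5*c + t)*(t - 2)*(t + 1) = 5*c*t^2 - 5*c*t - 10*c + t^3 - t^2 - 2*t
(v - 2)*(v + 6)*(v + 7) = v^3 + 11*v^2 + 16*v - 84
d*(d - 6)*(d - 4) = d^3 - 10*d^2 + 24*d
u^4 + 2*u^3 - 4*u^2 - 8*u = u*(u - 2)*(u + 2)^2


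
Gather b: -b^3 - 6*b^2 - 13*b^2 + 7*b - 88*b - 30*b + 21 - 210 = -b^3 - 19*b^2 - 111*b - 189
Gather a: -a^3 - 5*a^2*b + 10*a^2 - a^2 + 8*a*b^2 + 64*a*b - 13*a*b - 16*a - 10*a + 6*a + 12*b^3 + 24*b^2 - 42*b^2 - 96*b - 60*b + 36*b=-a^3 + a^2*(9 - 5*b) + a*(8*b^2 + 51*b - 20) + 12*b^3 - 18*b^2 - 120*b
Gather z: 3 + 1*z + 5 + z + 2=2*z + 10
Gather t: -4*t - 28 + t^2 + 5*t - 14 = t^2 + t - 42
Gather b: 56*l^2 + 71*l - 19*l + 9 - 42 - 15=56*l^2 + 52*l - 48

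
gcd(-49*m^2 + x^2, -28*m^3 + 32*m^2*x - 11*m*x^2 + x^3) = -7*m + x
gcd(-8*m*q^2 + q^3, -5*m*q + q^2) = q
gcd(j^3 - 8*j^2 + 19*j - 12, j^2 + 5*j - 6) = j - 1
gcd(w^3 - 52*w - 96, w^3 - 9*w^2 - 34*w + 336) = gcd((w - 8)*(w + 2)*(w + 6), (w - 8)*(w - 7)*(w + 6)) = w^2 - 2*w - 48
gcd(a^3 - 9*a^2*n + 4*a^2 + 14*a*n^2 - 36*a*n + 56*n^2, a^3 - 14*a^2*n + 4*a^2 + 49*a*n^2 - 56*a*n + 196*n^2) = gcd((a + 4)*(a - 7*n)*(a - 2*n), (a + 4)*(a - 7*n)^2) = a^2 - 7*a*n + 4*a - 28*n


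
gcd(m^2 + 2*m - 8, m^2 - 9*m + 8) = 1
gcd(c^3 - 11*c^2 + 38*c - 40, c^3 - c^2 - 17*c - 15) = c - 5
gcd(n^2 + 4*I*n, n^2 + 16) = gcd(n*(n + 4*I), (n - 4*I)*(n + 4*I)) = n + 4*I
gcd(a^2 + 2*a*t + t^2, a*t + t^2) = a + t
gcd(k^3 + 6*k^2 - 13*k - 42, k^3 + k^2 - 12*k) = k - 3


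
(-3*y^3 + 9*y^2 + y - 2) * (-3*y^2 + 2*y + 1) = 9*y^5 - 33*y^4 + 12*y^3 + 17*y^2 - 3*y - 2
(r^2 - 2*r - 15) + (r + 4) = r^2 - r - 11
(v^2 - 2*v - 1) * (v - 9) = v^3 - 11*v^2 + 17*v + 9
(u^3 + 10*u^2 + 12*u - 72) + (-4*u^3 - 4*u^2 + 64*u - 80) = -3*u^3 + 6*u^2 + 76*u - 152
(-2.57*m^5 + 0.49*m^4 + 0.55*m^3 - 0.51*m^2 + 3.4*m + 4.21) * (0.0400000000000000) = -0.1028*m^5 + 0.0196*m^4 + 0.022*m^3 - 0.0204*m^2 + 0.136*m + 0.1684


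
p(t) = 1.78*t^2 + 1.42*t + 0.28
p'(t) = 3.56*t + 1.42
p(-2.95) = 11.58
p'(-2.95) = -9.08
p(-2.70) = 9.42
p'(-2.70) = -8.19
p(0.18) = 0.59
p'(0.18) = 2.06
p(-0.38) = -0.00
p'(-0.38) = 0.07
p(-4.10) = 24.38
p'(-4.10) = -13.18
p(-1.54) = 2.31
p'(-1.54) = -4.06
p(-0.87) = 0.39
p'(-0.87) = -1.68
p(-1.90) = 4.01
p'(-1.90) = -5.34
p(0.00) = 0.28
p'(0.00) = 1.42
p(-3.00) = 12.04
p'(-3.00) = -9.26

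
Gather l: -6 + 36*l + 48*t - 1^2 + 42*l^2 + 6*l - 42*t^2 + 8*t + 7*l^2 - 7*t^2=49*l^2 + 42*l - 49*t^2 + 56*t - 7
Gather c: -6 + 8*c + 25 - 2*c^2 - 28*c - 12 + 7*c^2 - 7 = 5*c^2 - 20*c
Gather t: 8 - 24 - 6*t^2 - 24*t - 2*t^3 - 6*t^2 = -2*t^3 - 12*t^2 - 24*t - 16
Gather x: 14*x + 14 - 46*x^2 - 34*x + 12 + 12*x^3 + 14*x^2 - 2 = 12*x^3 - 32*x^2 - 20*x + 24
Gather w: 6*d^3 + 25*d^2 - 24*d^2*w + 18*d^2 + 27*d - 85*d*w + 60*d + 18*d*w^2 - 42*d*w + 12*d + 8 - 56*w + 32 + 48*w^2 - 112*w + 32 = 6*d^3 + 43*d^2 + 99*d + w^2*(18*d + 48) + w*(-24*d^2 - 127*d - 168) + 72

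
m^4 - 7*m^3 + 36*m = m*(m - 6)*(m - 3)*(m + 2)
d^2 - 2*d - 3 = (d - 3)*(d + 1)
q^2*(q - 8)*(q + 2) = q^4 - 6*q^3 - 16*q^2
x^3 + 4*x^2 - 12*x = x*(x - 2)*(x + 6)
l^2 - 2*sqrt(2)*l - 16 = (l - 4*sqrt(2))*(l + 2*sqrt(2))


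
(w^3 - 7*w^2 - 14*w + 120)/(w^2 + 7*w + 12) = (w^2 - 11*w + 30)/(w + 3)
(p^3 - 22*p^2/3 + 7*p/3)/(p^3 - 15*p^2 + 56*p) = (p - 1/3)/(p - 8)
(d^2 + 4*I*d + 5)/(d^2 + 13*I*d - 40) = (d - I)/(d + 8*I)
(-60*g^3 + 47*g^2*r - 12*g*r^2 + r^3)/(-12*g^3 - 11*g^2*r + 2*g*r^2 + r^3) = (20*g^2 - 9*g*r + r^2)/(4*g^2 + 5*g*r + r^2)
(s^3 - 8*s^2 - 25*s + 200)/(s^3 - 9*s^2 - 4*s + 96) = (s^2 - 25)/(s^2 - s - 12)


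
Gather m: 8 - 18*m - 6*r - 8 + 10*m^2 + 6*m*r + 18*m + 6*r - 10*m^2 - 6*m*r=0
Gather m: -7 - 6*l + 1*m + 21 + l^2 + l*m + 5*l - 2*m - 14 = l^2 - l + m*(l - 1)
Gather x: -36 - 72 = -108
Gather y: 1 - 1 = 0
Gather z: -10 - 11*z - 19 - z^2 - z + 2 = -z^2 - 12*z - 27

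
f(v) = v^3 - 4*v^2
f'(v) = 3*v^2 - 8*v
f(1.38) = -4.99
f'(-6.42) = 175.01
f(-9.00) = -1053.00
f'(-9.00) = 315.00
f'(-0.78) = 8.07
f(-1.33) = -9.43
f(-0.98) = -4.78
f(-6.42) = -429.47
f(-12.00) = -2304.00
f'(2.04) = -3.84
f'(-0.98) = 10.72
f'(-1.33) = 15.95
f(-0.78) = -2.91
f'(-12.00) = 528.00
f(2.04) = -8.16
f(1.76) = -6.94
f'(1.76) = -4.79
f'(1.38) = -5.33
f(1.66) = -6.45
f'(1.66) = -5.01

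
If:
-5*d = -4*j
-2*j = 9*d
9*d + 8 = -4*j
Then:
No Solution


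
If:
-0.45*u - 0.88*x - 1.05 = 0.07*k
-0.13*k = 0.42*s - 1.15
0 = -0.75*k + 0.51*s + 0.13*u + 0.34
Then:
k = 1.54415160170347 - 0.273922933520327*x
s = 0.0847856698991488*x + 2.26014355185369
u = -1.91294532145239*x - 2.57353469359832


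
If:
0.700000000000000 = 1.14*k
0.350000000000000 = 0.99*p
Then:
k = 0.61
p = 0.35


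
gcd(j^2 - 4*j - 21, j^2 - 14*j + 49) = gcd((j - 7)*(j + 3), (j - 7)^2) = j - 7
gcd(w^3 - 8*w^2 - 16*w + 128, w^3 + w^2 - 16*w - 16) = w^2 - 16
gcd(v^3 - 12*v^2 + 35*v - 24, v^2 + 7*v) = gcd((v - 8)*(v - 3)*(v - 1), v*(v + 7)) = 1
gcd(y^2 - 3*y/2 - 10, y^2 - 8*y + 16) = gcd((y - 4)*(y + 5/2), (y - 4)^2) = y - 4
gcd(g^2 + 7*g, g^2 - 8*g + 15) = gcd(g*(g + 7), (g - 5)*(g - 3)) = 1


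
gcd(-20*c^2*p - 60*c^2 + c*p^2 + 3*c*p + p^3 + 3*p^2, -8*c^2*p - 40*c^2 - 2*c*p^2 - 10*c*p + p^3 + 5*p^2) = -4*c + p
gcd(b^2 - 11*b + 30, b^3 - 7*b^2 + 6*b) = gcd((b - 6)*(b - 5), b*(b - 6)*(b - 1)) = b - 6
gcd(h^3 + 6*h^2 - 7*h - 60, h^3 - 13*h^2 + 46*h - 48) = h - 3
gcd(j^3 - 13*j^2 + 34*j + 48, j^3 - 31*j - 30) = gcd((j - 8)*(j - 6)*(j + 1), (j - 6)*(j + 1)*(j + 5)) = j^2 - 5*j - 6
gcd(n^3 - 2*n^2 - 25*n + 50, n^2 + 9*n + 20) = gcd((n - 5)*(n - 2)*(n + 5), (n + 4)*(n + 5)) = n + 5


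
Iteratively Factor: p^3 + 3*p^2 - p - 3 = (p - 1)*(p^2 + 4*p + 3) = (p - 1)*(p + 1)*(p + 3)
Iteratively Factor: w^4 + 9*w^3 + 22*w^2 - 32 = (w + 2)*(w^3 + 7*w^2 + 8*w - 16) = (w - 1)*(w + 2)*(w^2 + 8*w + 16) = (w - 1)*(w + 2)*(w + 4)*(w + 4)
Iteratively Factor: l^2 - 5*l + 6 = (l - 2)*(l - 3)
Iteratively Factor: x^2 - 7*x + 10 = (x - 5)*(x - 2)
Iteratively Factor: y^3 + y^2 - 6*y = (y)*(y^2 + y - 6) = y*(y + 3)*(y - 2)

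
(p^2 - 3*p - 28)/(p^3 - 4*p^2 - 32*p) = (p - 7)/(p*(p - 8))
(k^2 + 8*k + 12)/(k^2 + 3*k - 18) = (k + 2)/(k - 3)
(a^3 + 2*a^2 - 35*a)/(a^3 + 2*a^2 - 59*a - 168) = a*(a - 5)/(a^2 - 5*a - 24)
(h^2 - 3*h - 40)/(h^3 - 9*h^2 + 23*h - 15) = (h^2 - 3*h - 40)/(h^3 - 9*h^2 + 23*h - 15)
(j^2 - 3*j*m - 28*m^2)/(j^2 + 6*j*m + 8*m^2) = (j - 7*m)/(j + 2*m)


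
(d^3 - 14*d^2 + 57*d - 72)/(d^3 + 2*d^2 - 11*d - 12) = (d^2 - 11*d + 24)/(d^2 + 5*d + 4)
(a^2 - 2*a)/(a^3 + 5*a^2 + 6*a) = (a - 2)/(a^2 + 5*a + 6)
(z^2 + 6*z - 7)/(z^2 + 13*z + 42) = (z - 1)/(z + 6)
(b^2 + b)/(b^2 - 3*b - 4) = b/(b - 4)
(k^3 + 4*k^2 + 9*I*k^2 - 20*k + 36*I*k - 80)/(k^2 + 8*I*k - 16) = (k^2 + k*(4 + 5*I) + 20*I)/(k + 4*I)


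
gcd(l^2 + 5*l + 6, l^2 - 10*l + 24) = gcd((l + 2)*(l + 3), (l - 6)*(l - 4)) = 1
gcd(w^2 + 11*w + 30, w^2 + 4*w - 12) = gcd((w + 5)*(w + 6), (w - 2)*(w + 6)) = w + 6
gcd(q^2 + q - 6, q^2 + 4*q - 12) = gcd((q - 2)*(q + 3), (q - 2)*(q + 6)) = q - 2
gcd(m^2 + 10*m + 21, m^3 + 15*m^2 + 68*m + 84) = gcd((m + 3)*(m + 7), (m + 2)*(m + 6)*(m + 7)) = m + 7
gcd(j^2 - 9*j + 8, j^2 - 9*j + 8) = j^2 - 9*j + 8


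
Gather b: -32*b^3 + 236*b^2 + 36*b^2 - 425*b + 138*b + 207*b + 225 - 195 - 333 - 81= -32*b^3 + 272*b^2 - 80*b - 384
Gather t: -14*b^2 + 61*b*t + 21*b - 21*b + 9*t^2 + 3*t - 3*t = -14*b^2 + 61*b*t + 9*t^2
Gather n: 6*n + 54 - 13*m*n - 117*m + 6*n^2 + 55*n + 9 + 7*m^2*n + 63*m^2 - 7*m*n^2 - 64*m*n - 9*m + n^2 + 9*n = 63*m^2 - 126*m + n^2*(7 - 7*m) + n*(7*m^2 - 77*m + 70) + 63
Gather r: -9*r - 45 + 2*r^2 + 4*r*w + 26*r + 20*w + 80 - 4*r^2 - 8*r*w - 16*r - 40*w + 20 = -2*r^2 + r*(1 - 4*w) - 20*w + 55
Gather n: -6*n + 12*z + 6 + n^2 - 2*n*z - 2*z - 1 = n^2 + n*(-2*z - 6) + 10*z + 5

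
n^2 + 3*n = n*(n + 3)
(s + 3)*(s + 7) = s^2 + 10*s + 21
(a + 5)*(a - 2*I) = a^2 + 5*a - 2*I*a - 10*I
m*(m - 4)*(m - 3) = m^3 - 7*m^2 + 12*m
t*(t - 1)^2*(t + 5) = t^4 + 3*t^3 - 9*t^2 + 5*t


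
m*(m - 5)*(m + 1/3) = m^3 - 14*m^2/3 - 5*m/3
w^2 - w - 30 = (w - 6)*(w + 5)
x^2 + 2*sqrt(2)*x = x*(x + 2*sqrt(2))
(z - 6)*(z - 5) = z^2 - 11*z + 30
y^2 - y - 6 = (y - 3)*(y + 2)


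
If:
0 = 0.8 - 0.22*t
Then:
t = 3.64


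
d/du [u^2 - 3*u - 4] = 2*u - 3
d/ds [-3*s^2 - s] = -6*s - 1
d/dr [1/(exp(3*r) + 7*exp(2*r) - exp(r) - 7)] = (-3*exp(2*r) - 14*exp(r) + 1)*exp(r)/(exp(3*r) + 7*exp(2*r) - exp(r) - 7)^2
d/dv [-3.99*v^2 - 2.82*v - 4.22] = -7.98*v - 2.82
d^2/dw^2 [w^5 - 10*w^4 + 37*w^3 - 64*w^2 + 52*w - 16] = 20*w^3 - 120*w^2 + 222*w - 128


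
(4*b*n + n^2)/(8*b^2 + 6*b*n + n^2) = n/(2*b + n)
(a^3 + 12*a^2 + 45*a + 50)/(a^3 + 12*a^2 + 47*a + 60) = (a^2 + 7*a + 10)/(a^2 + 7*a + 12)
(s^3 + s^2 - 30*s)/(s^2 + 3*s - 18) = s*(s - 5)/(s - 3)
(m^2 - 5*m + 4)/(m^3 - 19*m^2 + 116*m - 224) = (m - 1)/(m^2 - 15*m + 56)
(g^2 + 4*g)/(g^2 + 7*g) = (g + 4)/(g + 7)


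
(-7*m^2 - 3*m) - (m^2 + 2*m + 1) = -8*m^2 - 5*m - 1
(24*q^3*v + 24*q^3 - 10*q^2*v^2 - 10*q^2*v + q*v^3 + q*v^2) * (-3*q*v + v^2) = -72*q^4*v^2 - 72*q^4*v + 54*q^3*v^3 + 54*q^3*v^2 - 13*q^2*v^4 - 13*q^2*v^3 + q*v^5 + q*v^4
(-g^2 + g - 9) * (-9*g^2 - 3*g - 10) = 9*g^4 - 6*g^3 + 88*g^2 + 17*g + 90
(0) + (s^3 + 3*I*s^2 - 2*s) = s^3 + 3*I*s^2 - 2*s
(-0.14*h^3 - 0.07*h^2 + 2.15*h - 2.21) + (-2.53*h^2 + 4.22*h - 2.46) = -0.14*h^3 - 2.6*h^2 + 6.37*h - 4.67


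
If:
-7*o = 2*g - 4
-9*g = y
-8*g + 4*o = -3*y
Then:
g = 16/253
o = 140/253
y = -144/253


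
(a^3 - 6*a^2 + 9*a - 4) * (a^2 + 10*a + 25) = a^5 + 4*a^4 - 26*a^3 - 64*a^2 + 185*a - 100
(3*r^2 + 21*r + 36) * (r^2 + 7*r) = 3*r^4 + 42*r^3 + 183*r^2 + 252*r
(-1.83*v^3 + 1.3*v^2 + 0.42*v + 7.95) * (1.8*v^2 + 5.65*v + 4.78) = -3.294*v^5 - 7.9995*v^4 - 0.6464*v^3 + 22.897*v^2 + 46.9251*v + 38.001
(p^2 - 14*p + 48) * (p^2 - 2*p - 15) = p^4 - 16*p^3 + 61*p^2 + 114*p - 720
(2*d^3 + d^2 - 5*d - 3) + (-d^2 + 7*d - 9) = 2*d^3 + 2*d - 12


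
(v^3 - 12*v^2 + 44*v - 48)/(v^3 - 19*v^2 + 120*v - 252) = (v^2 - 6*v + 8)/(v^2 - 13*v + 42)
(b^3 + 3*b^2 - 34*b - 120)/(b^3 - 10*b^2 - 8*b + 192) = (b + 5)/(b - 8)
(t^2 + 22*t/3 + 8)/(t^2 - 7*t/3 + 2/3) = (3*t^2 + 22*t + 24)/(3*t^2 - 7*t + 2)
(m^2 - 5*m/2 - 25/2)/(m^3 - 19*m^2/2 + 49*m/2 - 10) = (2*m + 5)/(2*m^2 - 9*m + 4)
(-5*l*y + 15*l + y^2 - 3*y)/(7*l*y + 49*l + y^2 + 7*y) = (-5*l*y + 15*l + y^2 - 3*y)/(7*l*y + 49*l + y^2 + 7*y)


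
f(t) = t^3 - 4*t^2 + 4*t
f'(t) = 3*t^2 - 8*t + 4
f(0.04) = 0.15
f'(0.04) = 3.68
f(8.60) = 374.62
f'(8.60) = 157.08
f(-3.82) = -129.39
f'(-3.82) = 78.34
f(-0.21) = -1.03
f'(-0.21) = 5.81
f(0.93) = 1.06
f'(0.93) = -0.85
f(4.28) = 22.25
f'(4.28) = 24.72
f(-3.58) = -111.47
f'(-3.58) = 71.09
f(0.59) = 1.17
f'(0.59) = 0.32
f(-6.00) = -384.00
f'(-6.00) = 160.00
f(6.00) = 96.00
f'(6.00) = 64.00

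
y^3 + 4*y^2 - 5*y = y*(y - 1)*(y + 5)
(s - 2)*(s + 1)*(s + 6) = s^3 + 5*s^2 - 8*s - 12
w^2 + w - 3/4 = (w - 1/2)*(w + 3/2)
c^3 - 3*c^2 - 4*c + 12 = (c - 3)*(c - 2)*(c + 2)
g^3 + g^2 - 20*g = g*(g - 4)*(g + 5)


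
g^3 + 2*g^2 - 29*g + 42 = (g - 3)*(g - 2)*(g + 7)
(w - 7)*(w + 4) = w^2 - 3*w - 28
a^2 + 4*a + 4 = (a + 2)^2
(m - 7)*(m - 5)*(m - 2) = m^3 - 14*m^2 + 59*m - 70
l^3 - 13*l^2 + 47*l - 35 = (l - 7)*(l - 5)*(l - 1)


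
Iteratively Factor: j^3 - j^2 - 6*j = (j - 3)*(j^2 + 2*j) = (j - 3)*(j + 2)*(j)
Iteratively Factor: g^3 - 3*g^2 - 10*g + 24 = (g - 4)*(g^2 + g - 6) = (g - 4)*(g - 2)*(g + 3)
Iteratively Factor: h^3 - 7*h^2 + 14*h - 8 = (h - 2)*(h^2 - 5*h + 4) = (h - 4)*(h - 2)*(h - 1)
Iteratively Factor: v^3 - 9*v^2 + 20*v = (v - 4)*(v^2 - 5*v) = v*(v - 4)*(v - 5)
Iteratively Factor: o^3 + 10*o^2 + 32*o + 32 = (o + 4)*(o^2 + 6*o + 8) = (o + 4)^2*(o + 2)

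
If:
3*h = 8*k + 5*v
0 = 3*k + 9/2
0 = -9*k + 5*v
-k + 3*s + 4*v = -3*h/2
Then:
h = -17/2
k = -3/2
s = 147/20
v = -27/10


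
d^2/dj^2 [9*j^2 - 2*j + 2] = 18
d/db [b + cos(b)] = 1 - sin(b)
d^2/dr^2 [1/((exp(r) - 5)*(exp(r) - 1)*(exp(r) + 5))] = (9*exp(5*r) - 11*exp(4*r) - 46*exp(3*r) - 150*exp(2*r) + 725*exp(r) + 625)*exp(r)/(exp(9*r) - 3*exp(8*r) - 72*exp(7*r) + 224*exp(6*r) + 1650*exp(5*r) - 5550*exp(4*r) - 10000*exp(3*r) + 45000*exp(2*r) - 46875*exp(r) + 15625)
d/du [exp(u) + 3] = exp(u)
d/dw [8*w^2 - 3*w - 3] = 16*w - 3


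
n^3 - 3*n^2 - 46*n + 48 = (n - 8)*(n - 1)*(n + 6)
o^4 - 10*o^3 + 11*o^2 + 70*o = o*(o - 7)*(o - 5)*(o + 2)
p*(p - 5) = p^2 - 5*p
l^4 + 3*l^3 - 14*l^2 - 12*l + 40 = (l - 2)^2*(l + 2)*(l + 5)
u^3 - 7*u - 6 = (u - 3)*(u + 1)*(u + 2)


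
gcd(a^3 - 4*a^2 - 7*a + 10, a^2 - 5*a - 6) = 1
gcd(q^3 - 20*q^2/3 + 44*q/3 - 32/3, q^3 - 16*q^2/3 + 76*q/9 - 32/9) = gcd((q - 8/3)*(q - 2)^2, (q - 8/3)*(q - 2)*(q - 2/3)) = q^2 - 14*q/3 + 16/3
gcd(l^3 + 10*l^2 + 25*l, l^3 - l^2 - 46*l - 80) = l + 5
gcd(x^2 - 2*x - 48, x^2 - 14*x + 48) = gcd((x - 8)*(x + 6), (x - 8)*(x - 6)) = x - 8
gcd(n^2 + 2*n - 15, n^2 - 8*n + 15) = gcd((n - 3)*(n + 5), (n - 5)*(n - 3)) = n - 3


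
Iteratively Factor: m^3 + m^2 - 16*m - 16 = (m + 4)*(m^2 - 3*m - 4) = (m + 1)*(m + 4)*(m - 4)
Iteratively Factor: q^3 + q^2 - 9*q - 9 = (q + 1)*(q^2 - 9) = (q + 1)*(q + 3)*(q - 3)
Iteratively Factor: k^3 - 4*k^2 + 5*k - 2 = (k - 1)*(k^2 - 3*k + 2) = (k - 1)^2*(k - 2)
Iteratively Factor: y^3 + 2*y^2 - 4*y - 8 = (y + 2)*(y^2 - 4) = (y - 2)*(y + 2)*(y + 2)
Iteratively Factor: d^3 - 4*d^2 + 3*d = (d - 1)*(d^2 - 3*d) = (d - 3)*(d - 1)*(d)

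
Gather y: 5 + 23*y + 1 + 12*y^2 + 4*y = 12*y^2 + 27*y + 6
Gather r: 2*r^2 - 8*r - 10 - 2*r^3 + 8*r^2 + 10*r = -2*r^3 + 10*r^2 + 2*r - 10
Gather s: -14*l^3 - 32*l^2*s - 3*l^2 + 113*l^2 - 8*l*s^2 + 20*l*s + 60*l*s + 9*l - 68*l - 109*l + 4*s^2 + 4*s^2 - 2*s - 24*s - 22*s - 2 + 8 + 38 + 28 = -14*l^3 + 110*l^2 - 168*l + s^2*(8 - 8*l) + s*(-32*l^2 + 80*l - 48) + 72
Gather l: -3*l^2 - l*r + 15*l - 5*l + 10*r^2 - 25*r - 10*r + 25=-3*l^2 + l*(10 - r) + 10*r^2 - 35*r + 25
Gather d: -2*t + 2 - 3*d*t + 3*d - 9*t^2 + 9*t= d*(3 - 3*t) - 9*t^2 + 7*t + 2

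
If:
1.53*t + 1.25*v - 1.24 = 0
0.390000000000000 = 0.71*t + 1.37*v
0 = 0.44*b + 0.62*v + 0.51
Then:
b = -0.83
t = 1.00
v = -0.23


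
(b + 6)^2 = b^2 + 12*b + 36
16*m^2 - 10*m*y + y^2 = (-8*m + y)*(-2*m + y)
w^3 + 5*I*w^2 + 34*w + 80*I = (w - 5*I)*(w + 2*I)*(w + 8*I)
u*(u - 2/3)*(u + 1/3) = u^3 - u^2/3 - 2*u/9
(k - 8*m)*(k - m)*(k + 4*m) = k^3 - 5*k^2*m - 28*k*m^2 + 32*m^3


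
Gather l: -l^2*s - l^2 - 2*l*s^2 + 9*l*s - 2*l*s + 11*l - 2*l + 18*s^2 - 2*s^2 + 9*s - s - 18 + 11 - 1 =l^2*(-s - 1) + l*(-2*s^2 + 7*s + 9) + 16*s^2 + 8*s - 8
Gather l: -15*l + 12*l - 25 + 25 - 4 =-3*l - 4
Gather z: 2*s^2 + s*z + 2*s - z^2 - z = 2*s^2 + 2*s - z^2 + z*(s - 1)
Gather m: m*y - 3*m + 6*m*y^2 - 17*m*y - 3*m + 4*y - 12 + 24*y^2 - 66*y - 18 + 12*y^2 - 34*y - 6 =m*(6*y^2 - 16*y - 6) + 36*y^2 - 96*y - 36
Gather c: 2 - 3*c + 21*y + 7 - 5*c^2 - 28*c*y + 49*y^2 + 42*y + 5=-5*c^2 + c*(-28*y - 3) + 49*y^2 + 63*y + 14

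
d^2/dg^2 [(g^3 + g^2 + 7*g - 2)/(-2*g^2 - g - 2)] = 2*(-23*g^3 + 30*g^2 + 84*g + 4)/(8*g^6 + 12*g^5 + 30*g^4 + 25*g^3 + 30*g^2 + 12*g + 8)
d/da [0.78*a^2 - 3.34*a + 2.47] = 1.56*a - 3.34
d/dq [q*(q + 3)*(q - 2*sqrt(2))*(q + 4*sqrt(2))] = 4*q^3 + 6*sqrt(2)*q^2 + 9*q^2 - 32*q + 12*sqrt(2)*q - 48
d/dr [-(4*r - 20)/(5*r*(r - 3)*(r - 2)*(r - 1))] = 4*(3*r^4 - 32*r^3 + 101*r^2 - 110*r + 30)/(5*r^2*(r^6 - 12*r^5 + 58*r^4 - 144*r^3 + 193*r^2 - 132*r + 36))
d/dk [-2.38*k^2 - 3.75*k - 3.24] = -4.76*k - 3.75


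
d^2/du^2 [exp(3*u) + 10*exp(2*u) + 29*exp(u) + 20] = (9*exp(2*u) + 40*exp(u) + 29)*exp(u)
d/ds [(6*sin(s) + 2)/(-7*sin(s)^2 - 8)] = 2*(21*sin(s)^2 + 14*sin(s) - 24)*cos(s)/(7*sin(s)^2 + 8)^2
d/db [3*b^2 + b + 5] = 6*b + 1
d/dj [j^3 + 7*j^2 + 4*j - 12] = 3*j^2 + 14*j + 4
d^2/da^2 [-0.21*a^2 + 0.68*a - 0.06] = -0.420000000000000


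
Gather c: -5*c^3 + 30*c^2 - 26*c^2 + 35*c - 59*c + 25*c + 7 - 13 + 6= -5*c^3 + 4*c^2 + c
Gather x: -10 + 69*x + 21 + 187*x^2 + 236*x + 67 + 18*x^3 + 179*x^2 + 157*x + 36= 18*x^3 + 366*x^2 + 462*x + 114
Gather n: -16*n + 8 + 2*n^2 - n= 2*n^2 - 17*n + 8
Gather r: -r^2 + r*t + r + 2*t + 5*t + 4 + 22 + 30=-r^2 + r*(t + 1) + 7*t + 56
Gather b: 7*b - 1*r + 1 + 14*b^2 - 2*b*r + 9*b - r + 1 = 14*b^2 + b*(16 - 2*r) - 2*r + 2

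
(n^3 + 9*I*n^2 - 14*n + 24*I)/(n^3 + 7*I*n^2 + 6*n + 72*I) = (n - I)/(n - 3*I)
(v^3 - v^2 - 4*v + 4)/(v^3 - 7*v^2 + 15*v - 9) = (v^2 - 4)/(v^2 - 6*v + 9)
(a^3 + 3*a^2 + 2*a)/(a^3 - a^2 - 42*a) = (a^2 + 3*a + 2)/(a^2 - a - 42)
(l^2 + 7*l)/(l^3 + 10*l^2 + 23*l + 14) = l/(l^2 + 3*l + 2)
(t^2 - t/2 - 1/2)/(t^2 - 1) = (t + 1/2)/(t + 1)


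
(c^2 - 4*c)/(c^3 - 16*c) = 1/(c + 4)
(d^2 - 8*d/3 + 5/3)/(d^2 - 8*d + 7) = (d - 5/3)/(d - 7)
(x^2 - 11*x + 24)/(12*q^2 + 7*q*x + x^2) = (x^2 - 11*x + 24)/(12*q^2 + 7*q*x + x^2)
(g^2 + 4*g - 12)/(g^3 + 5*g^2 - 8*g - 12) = 1/(g + 1)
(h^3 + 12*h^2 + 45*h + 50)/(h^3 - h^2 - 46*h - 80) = (h + 5)/(h - 8)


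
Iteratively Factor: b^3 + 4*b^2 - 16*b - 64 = (b - 4)*(b^2 + 8*b + 16) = (b - 4)*(b + 4)*(b + 4)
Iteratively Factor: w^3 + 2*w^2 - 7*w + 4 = (w - 1)*(w^2 + 3*w - 4) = (w - 1)*(w + 4)*(w - 1)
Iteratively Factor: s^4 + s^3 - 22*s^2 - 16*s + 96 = (s - 4)*(s^3 + 5*s^2 - 2*s - 24) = (s - 4)*(s + 4)*(s^2 + s - 6) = (s - 4)*(s + 3)*(s + 4)*(s - 2)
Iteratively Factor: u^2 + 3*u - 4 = (u + 4)*(u - 1)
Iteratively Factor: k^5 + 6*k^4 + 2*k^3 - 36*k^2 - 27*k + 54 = (k + 3)*(k^4 + 3*k^3 - 7*k^2 - 15*k + 18) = (k - 2)*(k + 3)*(k^3 + 5*k^2 + 3*k - 9) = (k - 2)*(k - 1)*(k + 3)*(k^2 + 6*k + 9) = (k - 2)*(k - 1)*(k + 3)^2*(k + 3)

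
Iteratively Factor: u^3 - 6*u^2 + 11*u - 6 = (u - 2)*(u^2 - 4*u + 3) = (u - 2)*(u - 1)*(u - 3)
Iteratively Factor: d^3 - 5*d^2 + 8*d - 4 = (d - 2)*(d^2 - 3*d + 2) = (d - 2)*(d - 1)*(d - 2)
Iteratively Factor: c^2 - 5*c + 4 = (c - 1)*(c - 4)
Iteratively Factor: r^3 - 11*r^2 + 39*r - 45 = (r - 3)*(r^2 - 8*r + 15) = (r - 3)^2*(r - 5)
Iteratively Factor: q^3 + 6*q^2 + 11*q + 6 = (q + 1)*(q^2 + 5*q + 6) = (q + 1)*(q + 3)*(q + 2)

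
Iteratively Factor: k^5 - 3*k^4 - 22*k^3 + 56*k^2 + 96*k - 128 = (k - 4)*(k^4 + k^3 - 18*k^2 - 16*k + 32) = (k - 4)*(k + 2)*(k^3 - k^2 - 16*k + 16) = (k - 4)^2*(k + 2)*(k^2 + 3*k - 4) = (k - 4)^2*(k - 1)*(k + 2)*(k + 4)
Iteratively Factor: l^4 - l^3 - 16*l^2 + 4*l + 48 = (l - 2)*(l^3 + l^2 - 14*l - 24) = (l - 2)*(l + 2)*(l^2 - l - 12) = (l - 2)*(l + 2)*(l + 3)*(l - 4)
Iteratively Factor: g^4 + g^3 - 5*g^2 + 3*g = (g)*(g^3 + g^2 - 5*g + 3) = g*(g - 1)*(g^2 + 2*g - 3) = g*(g - 1)^2*(g + 3)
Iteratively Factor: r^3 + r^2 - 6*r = (r + 3)*(r^2 - 2*r) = r*(r + 3)*(r - 2)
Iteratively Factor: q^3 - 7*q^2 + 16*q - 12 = (q - 2)*(q^2 - 5*q + 6) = (q - 2)^2*(q - 3)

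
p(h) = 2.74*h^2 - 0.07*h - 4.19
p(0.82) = -2.41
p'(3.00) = 16.37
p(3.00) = 20.26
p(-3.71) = 33.78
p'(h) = 5.48*h - 0.07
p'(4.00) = 21.85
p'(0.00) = -0.07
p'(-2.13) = -11.74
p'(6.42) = 35.11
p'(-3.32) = -18.26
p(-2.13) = 8.39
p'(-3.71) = -20.40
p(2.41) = 11.56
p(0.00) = -4.19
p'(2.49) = 13.58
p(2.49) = 12.62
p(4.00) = 39.37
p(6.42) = 108.29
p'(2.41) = 13.14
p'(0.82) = 4.42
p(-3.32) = 26.24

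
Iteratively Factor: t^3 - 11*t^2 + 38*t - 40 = (t - 4)*(t^2 - 7*t + 10) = (t - 4)*(t - 2)*(t - 5)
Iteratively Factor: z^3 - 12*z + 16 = (z - 2)*(z^2 + 2*z - 8) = (z - 2)*(z + 4)*(z - 2)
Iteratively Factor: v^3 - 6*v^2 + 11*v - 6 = (v - 1)*(v^2 - 5*v + 6) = (v - 2)*(v - 1)*(v - 3)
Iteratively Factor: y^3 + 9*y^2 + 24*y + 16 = (y + 1)*(y^2 + 8*y + 16) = (y + 1)*(y + 4)*(y + 4)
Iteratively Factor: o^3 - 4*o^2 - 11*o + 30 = (o - 5)*(o^2 + o - 6) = (o - 5)*(o + 3)*(o - 2)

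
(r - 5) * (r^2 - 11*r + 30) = r^3 - 16*r^2 + 85*r - 150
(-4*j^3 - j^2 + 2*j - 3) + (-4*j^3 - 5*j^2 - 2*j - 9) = -8*j^3 - 6*j^2 - 12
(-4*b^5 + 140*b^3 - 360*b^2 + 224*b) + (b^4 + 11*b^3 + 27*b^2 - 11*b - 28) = -4*b^5 + b^4 + 151*b^3 - 333*b^2 + 213*b - 28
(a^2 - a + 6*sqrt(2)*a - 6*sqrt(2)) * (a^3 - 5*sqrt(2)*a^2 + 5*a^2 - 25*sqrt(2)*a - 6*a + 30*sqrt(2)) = a^5 + sqrt(2)*a^4 + 4*a^4 - 71*a^3 + 4*sqrt(2)*a^3 - 234*a^2 - 11*sqrt(2)*a^2 + 6*sqrt(2)*a + 660*a - 360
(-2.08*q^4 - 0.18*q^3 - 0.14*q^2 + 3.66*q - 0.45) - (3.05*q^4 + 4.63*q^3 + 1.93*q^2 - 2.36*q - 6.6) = -5.13*q^4 - 4.81*q^3 - 2.07*q^2 + 6.02*q + 6.15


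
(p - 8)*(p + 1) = p^2 - 7*p - 8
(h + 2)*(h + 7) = h^2 + 9*h + 14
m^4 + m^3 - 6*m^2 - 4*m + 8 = (m - 2)*(m - 1)*(m + 2)^2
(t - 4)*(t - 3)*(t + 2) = t^3 - 5*t^2 - 2*t + 24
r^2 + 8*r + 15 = (r + 3)*(r + 5)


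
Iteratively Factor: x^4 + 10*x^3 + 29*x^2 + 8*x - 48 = (x + 3)*(x^3 + 7*x^2 + 8*x - 16) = (x + 3)*(x + 4)*(x^2 + 3*x - 4) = (x - 1)*(x + 3)*(x + 4)*(x + 4)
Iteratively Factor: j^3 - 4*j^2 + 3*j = (j - 3)*(j^2 - j) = j*(j - 3)*(j - 1)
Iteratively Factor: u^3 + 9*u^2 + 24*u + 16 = (u + 1)*(u^2 + 8*u + 16) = (u + 1)*(u + 4)*(u + 4)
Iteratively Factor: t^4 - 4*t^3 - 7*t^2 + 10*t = (t - 1)*(t^3 - 3*t^2 - 10*t) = (t - 1)*(t + 2)*(t^2 - 5*t) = t*(t - 1)*(t + 2)*(t - 5)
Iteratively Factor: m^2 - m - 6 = (m - 3)*(m + 2)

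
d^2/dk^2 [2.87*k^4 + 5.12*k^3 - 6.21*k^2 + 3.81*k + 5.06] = 34.44*k^2 + 30.72*k - 12.42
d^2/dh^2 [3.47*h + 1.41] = 0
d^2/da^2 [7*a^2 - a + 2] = 14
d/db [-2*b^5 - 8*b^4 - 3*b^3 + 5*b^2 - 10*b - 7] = -10*b^4 - 32*b^3 - 9*b^2 + 10*b - 10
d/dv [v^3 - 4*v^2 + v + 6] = 3*v^2 - 8*v + 1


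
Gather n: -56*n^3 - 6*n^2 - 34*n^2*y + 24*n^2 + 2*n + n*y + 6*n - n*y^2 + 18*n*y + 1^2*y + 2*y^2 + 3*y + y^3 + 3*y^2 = -56*n^3 + n^2*(18 - 34*y) + n*(-y^2 + 19*y + 8) + y^3 + 5*y^2 + 4*y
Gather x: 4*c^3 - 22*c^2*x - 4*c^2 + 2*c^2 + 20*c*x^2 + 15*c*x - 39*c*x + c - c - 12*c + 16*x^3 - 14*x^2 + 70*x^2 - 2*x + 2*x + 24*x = 4*c^3 - 2*c^2 - 12*c + 16*x^3 + x^2*(20*c + 56) + x*(-22*c^2 - 24*c + 24)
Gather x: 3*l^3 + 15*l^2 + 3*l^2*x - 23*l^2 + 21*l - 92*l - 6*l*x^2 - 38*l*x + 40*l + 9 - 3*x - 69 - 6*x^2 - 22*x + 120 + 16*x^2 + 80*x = 3*l^3 - 8*l^2 - 31*l + x^2*(10 - 6*l) + x*(3*l^2 - 38*l + 55) + 60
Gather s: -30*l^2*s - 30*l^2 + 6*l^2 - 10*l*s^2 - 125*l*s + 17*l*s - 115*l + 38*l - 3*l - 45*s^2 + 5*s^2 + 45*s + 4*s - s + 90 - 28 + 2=-24*l^2 - 80*l + s^2*(-10*l - 40) + s*(-30*l^2 - 108*l + 48) + 64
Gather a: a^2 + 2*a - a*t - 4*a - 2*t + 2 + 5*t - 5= a^2 + a*(-t - 2) + 3*t - 3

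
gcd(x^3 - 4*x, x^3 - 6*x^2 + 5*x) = x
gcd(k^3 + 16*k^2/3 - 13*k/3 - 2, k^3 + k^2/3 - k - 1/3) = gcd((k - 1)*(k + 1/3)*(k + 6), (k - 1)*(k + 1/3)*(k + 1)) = k^2 - 2*k/3 - 1/3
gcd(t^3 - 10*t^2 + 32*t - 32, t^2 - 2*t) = t - 2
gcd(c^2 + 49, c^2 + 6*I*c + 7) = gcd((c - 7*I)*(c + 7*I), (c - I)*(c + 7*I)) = c + 7*I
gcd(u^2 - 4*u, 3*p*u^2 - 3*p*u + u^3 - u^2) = u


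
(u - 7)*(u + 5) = u^2 - 2*u - 35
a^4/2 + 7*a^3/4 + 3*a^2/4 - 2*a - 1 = (a/2 + 1)*(a - 1)*(a + 1/2)*(a + 2)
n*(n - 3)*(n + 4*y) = n^3 + 4*n^2*y - 3*n^2 - 12*n*y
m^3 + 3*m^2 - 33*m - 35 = (m - 5)*(m + 1)*(m + 7)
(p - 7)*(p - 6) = p^2 - 13*p + 42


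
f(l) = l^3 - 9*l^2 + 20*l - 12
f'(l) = 3*l^2 - 18*l + 20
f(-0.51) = -24.67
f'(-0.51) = 29.96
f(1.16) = 0.65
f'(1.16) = 3.16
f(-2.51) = -134.71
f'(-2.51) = 84.08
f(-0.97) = -40.78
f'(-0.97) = 40.28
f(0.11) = -9.91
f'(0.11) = 18.06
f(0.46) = -4.61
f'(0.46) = 12.35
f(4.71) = -12.97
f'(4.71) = 1.77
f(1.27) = 0.93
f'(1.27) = 1.98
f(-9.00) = -1650.00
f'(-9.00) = 425.00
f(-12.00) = -3276.00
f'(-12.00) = 668.00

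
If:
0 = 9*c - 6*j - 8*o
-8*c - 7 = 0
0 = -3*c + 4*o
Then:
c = -7/8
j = -7/16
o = -21/32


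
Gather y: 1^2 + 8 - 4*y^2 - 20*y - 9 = -4*y^2 - 20*y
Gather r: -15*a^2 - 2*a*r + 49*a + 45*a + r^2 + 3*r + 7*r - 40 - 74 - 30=-15*a^2 + 94*a + r^2 + r*(10 - 2*a) - 144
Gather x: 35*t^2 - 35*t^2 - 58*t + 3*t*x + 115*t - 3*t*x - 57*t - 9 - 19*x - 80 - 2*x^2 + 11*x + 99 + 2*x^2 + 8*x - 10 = 0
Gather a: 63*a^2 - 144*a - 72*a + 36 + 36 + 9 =63*a^2 - 216*a + 81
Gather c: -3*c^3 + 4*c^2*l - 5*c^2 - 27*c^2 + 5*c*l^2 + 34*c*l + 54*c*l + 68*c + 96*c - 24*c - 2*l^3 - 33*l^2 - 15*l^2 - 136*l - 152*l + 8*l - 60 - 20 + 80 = -3*c^3 + c^2*(4*l - 32) + c*(5*l^2 + 88*l + 140) - 2*l^3 - 48*l^2 - 280*l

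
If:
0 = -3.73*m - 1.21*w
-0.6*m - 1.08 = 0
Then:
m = -1.80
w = 5.55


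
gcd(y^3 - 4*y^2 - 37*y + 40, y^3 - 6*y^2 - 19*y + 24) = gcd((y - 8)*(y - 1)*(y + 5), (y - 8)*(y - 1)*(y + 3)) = y^2 - 9*y + 8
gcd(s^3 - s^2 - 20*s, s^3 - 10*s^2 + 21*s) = s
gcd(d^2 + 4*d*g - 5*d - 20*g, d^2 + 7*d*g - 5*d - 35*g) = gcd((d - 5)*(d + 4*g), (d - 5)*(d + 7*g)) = d - 5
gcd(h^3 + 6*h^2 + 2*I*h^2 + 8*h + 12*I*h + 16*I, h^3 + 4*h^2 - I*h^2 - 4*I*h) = h + 4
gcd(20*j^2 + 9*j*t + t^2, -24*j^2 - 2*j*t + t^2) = 4*j + t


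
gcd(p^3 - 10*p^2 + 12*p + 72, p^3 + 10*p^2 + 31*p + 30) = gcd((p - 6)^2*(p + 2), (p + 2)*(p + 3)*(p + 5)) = p + 2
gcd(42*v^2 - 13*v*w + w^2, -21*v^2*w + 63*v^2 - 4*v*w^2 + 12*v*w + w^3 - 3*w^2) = 7*v - w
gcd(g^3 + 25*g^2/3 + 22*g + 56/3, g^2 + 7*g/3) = g + 7/3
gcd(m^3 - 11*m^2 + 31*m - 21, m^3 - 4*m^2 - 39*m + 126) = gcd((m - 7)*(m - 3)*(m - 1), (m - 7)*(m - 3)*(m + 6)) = m^2 - 10*m + 21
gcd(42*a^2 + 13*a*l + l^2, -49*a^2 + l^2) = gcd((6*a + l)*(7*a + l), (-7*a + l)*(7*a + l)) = 7*a + l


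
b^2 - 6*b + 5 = (b - 5)*(b - 1)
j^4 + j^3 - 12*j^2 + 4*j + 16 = (j - 2)^2*(j + 1)*(j + 4)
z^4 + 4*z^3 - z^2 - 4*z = z*(z - 1)*(z + 1)*(z + 4)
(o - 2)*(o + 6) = o^2 + 4*o - 12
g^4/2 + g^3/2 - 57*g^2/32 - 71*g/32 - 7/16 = (g/2 + 1/2)*(g - 2)*(g + 1/4)*(g + 7/4)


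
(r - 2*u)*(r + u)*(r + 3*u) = r^3 + 2*r^2*u - 5*r*u^2 - 6*u^3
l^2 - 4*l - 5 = (l - 5)*(l + 1)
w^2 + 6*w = w*(w + 6)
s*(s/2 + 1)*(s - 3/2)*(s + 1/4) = s^4/2 + 3*s^3/8 - 23*s^2/16 - 3*s/8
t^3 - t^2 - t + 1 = (t - 1)^2*(t + 1)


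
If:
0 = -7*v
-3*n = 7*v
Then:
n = 0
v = 0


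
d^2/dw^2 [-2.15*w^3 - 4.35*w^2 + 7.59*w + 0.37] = -12.9*w - 8.7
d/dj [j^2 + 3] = 2*j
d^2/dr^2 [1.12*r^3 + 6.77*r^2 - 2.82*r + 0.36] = 6.72*r + 13.54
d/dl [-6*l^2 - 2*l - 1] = -12*l - 2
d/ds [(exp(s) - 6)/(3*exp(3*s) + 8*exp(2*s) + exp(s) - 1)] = (-(exp(s) - 6)*(9*exp(2*s) + 16*exp(s) + 1) + 3*exp(3*s) + 8*exp(2*s) + exp(s) - 1)*exp(s)/(3*exp(3*s) + 8*exp(2*s) + exp(s) - 1)^2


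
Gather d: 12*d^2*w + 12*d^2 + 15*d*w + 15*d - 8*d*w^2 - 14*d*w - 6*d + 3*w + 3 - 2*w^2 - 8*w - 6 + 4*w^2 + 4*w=d^2*(12*w + 12) + d*(-8*w^2 + w + 9) + 2*w^2 - w - 3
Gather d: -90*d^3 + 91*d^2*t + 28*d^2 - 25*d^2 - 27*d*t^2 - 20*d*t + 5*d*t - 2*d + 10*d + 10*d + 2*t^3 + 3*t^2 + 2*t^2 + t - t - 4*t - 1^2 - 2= -90*d^3 + d^2*(91*t + 3) + d*(-27*t^2 - 15*t + 18) + 2*t^3 + 5*t^2 - 4*t - 3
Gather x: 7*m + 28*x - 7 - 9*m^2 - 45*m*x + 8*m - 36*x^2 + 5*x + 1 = -9*m^2 + 15*m - 36*x^2 + x*(33 - 45*m) - 6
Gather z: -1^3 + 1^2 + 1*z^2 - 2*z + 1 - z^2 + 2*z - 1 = 0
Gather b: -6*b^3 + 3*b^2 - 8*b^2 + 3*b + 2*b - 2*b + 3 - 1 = -6*b^3 - 5*b^2 + 3*b + 2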